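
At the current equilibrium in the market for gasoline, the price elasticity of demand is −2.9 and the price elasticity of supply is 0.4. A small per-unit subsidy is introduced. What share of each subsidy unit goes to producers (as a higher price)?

For a small subsidy around the equilibrium, the benefit split depends on the relative slopes, which at a point are proportional to the elasticities.
Buyer share = εs/(εs + |εd|) = 0.4/(0.4 + 2.9) = 4/33; seller share = |εd|/(εs + |εd|) = 29/33.
So producers capture 29/33 of the subsidy.

Producer share = 29/33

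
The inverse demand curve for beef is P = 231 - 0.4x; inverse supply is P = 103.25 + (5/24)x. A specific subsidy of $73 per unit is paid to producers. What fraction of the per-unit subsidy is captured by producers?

Pre-subsidy: 231 - 0.4x = 103.25 + (5/24)x gives x* = 210 and P* = 147.
With the subsidy, sellers receive Ps = Pb + 73 for each unit, where Pb is the price buyers pay.
On the curves, Pb = 231 - 0.4x and Ps = 103.25 + (5/24)x; the wedge Ps − Pb = 73 gives 103.25 + (5/24)x − (231 - 0.4x) = 73, so x' = 330.
Then Pb = 231 − 0.4·330 = 99 and Ps = 103.25 + (5/24)·330 = 172.
Buyers' price falls by P* − Pb = 147 − 99 = 48; sellers' price rises by Ps − P* = 172 − 147 = 25.
So producers capture 25/73 = 25/73 of each unit of subsidy.

Producer share = 25/73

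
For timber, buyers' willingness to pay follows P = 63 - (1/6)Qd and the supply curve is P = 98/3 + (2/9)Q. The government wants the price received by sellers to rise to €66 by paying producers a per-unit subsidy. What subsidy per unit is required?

Required subsidy s = €28 per unit

At a seller price of 66, quantity supplied is -147 + 4.5·66 = 150.
Buyers absorb 150 only when they pay Pb = 63 − (1/6)·150 = 38.
s = Ps − Pb = 66 − 38 = 28.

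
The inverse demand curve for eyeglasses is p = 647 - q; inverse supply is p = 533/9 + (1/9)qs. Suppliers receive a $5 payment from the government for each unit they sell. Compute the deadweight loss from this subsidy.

Deadweight loss = $11.25

Pre-subsidy: 647 - q = 533/9 + (1/9)q gives q* = 529 and p* = 118.
With the subsidy, sellers receive ps = pb + 5 for each unit, where pb is the price buyers pay.
On the curves, pb = 647 - q and ps = 533/9 + (1/9)q; the wedge ps − pb = 5 gives 533/9 + (1/9)q − (647 - q) = 5, so q' = 533.5.
Then pb = 647 − 1·533.5 = 113.5 and ps = 533/9 + (1/9)·533.5 = 118.5.
The subsidy expands output by 533.5 − 529 = 4.5 past the efficient level; on those units the gap between marginal cost and willingness to pay runs from 0 up to 5.
DWL = ½ × 5 × 4.5 = 11.25.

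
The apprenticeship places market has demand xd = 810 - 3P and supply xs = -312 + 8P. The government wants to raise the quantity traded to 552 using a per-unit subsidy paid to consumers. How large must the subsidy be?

At x = 552, invert demand for the buyer price: Pb = (810 − 552)/3 = 86; invert supply for the seller price: Ps = (552 − (-312))/8 = 108.
The subsidy must fill the gap: s = Ps − Pb = 108 − 86 = 22.

Required subsidy s = 22 per unit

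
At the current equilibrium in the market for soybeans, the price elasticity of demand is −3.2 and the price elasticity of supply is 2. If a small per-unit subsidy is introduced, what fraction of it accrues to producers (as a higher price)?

For a small subsidy around the equilibrium, the benefit split depends on the relative slopes, which at a point are proportional to the elasticities.
Buyer share = εs/(εs + |εd|) = 2/(2 + 3.2) = 5/13; seller share = |εd|/(εs + |εd|) = 8/13.
So producers capture 8/13 of the subsidy.

Producer share = 8/13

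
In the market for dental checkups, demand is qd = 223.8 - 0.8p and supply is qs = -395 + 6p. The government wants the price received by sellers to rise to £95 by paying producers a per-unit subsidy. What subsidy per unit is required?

Required subsidy s = £34 per unit

At a seller price of 95, quantity supplied is -395 + 6·95 = 175.
Buyers absorb 175 only when they pay pb with 223.8 − 0.8·pb = 175, i.e. pb = 61.
s = ps − pb = 95 − 61 = 34.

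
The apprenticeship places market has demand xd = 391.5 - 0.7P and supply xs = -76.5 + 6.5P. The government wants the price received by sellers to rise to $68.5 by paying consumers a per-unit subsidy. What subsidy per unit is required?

At a seller price of 68.5, quantity supplied is -76.5 + 6.5·68.5 = 368.75.
Buyers absorb 368.75 only when they pay Pb with 391.5 − 0.7·Pb = 368.75, i.e. Pb = 32.5.
s = Ps − Pb = 68.5 − 32.5 = 36.

Required subsidy s = $36 per unit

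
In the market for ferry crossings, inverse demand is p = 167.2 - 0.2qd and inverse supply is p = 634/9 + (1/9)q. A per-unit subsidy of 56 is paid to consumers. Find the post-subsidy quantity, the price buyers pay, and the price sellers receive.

Pre-subsidy: 167.2 - 0.2q = 634/9 + (1/9)q gives q* = 311 and p* = 105.
With the rebate, buyers effectively pay pb = ps − 56, where ps is the price sellers receive.
On the curves, pb = 167.2 - 0.2q and ps = 634/9 + (1/9)q; the wedge ps − pb = 56 gives 634/9 + (1/9)q − (167.2 - 0.2q) = 56, so q' = 491.
Then pb = 167.2 − 0.2·491 = 69 and ps = 634/9 + (1/9)·491 = 125.

q' = 491; buyers pay 69; sellers receive 125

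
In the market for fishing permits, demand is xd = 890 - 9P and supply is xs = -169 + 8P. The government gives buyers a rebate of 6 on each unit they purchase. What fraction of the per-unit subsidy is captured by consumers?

Pre-subsidy: 890 - 9P = -169 + 8P gives P* = 1059/17, x* = 5599/17.
With the rebate, buyers effectively pay Pb = Ps − 6, where Ps is the price sellers receive.
Demand in terms of Ps becomes xd = 890 − 9(Ps − 6) = 944 - 9Ps. Setting this equal to supply: 944 - 9Ps = -169 + 8Ps, so Ps = 1113/17.
Buyers pay Pb = 1113/17 − 6 = 1011/17; x' = -169 + 8·(1113/17) = 6031/17.
Buyers' price falls by P* − Pb = 1059/17 − 1011/17 = 48/17; sellers' price rises by Ps − P* = 1113/17 − 1059/17 = 54/17.
So consumers capture (48/17)/6 = 8/17 of each unit of subsidy.

Consumer share = 8/17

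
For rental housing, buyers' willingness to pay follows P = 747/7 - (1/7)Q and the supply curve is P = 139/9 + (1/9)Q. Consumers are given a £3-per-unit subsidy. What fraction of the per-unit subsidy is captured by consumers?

Pre-subsidy: 747/7 - (1/7)Q = 139/9 + (1/9)Q gives Q* = 359.375 and P* = 55.375.
With the rebate, buyers effectively pay Pb = Ps − 3, where Ps is the price sellers receive.
On the curves, Pb = 747/7 - (1/7)Q and Ps = 139/9 + (1/9)Q; the wedge Ps − Pb = 3 gives 139/9 + (1/9)Q − (747/7 - (1/7)Q) = 3, so Q' = 371.1875.
Then Pb = 747/7 − (1/7)·371.1875 = 53.6875 and Ps = 139/9 + (1/9)·371.1875 = 56.6875.
Buyers' price falls by P* − Pb = 55.375 − 53.6875 = 1.6875; sellers' price rises by Ps − P* = 56.6875 − 55.375 = 1.3125.
So consumers capture 1.6875/3 = 0.5625 of each unit of subsidy.

Consumer share = 0.5625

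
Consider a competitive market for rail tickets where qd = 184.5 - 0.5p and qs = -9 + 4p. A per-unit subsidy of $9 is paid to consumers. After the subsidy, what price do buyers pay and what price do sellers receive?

Pre-subsidy: 184.5 - 0.5p = -9 + 4p gives p* = 43, q* = 163.
With the rebate, buyers effectively pay pb = ps − 9, where ps is the price sellers receive.
Demand in terms of ps becomes qd = 184.5 − 0.5(ps − 9) = 189 - 0.5ps. Setting this equal to supply: 189 - 0.5ps = -9 + 4ps, so ps = 44.
Buyers pay pb = 44 − 9 = 35; q' = -9 + 4·44 = 167.

Buyers pay $35; sellers receive $44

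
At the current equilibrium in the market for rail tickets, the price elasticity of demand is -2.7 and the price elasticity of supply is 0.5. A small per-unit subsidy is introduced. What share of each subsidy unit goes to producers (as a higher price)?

Producer share = 0.84375

For a small subsidy around the equilibrium, the benefit split depends on the relative slopes, which at a point are proportional to the elasticities.
Buyer share = εs/(εs + |εd|) = 0.5/(0.5 + 2.7) = 0.15625; seller share = |εd|/(εs + |εd|) = 0.84375.
So producers capture 0.84375 of the subsidy.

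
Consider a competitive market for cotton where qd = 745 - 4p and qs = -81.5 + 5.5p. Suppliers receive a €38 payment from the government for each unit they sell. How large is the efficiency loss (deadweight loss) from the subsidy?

Pre-subsidy: 745 - 4p = -81.5 + 5.5p gives p* = 87, q* = 397.
With the subsidy, sellers receive ps = pb + 38 for each unit, where pb is the price buyers pay.
Supply in terms of pb becomes qs = -81.5 + 5.5(pb + 38) = 127.5 + 5.5pb. Setting this equal to demand: 745 - 4pb = 127.5 + 5.5pb, so pb = 65.
Sellers receive ps = 65 + 38 = 103; q' = 745 − 4·65 = 485.
The subsidy expands output by 485 − 397 = 88 past the efficient level; on those units the gap between marginal cost and willingness to pay runs from 0 up to 38.
DWL = ½ × 38 × 88 = 1672.

Deadweight loss = €1672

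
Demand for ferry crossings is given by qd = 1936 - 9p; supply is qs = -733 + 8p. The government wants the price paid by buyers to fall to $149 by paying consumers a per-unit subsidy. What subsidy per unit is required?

At a buyer price of 149, quantity demanded is 1936 − 9·149 = 595.
Sellers supply 595 only when they receive ps with -733 + 8·ps = 595, i.e. ps = 166.
s = ps − pb = 166 − 149 = 17.

Required subsidy s = $17 per unit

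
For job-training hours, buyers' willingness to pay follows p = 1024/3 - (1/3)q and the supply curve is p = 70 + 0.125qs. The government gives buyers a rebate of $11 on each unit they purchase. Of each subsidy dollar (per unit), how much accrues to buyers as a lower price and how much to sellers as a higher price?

Pre-subsidy: 1024/3 - (1/3)q = 70 + 0.125q gives q* = 592 and p* = 144.
With the rebate, buyers effectively pay pb = ps − 11, where ps is the price sellers receive.
On the curves, pb = 1024/3 - (1/3)q and ps = 70 + 0.125q; the wedge ps − pb = 11 gives 70 + 0.125q − (1024/3 - (1/3)q) = 11, so q' = 616.
Then pb = 1024/3 − (1/3)·616 = 136 and ps = 70 + 0.125·616 = 147.
Buyers' price falls by p* − pb = 144 − 136 = 8; sellers' price rises by ps − p* = 147 − 144 = 3.

Buyers gain $8 per unit; sellers gain $3 per unit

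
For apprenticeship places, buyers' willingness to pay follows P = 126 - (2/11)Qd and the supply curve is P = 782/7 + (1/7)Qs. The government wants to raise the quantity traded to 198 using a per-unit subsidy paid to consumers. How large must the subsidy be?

At Q = 198, from the demand curve buyers pay Pb = 126 − (2/11)·198 = 90; from the supply curve sellers need Ps = 782/7 + (1/7)·198 = 140.
The subsidy must fill the gap: s = Ps − Pb = 140 − 90 = 50.

Required subsidy s = 50 per unit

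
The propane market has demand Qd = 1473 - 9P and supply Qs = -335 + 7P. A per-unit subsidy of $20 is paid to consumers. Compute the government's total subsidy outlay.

Pre-subsidy: 1473 - 9P = -335 + 7P gives P* = 113, Q* = 456.
With the rebate, buyers effectively pay Pb = Ps − 20, where Ps is the price sellers receive.
Demand in terms of Ps becomes Qd = 1473 − 9(Ps − 20) = 1653 - 9Ps. Setting this equal to supply: 1653 - 9Ps = -335 + 7Ps, so Ps = 124.25.
Buyers pay Pb = 124.25 − 20 = 104.25; Q' = -335 + 7·124.25 = 534.75.
Government outlay = subsidy × quantity = 20 × 534.75 = 10695.

Government cost = $10695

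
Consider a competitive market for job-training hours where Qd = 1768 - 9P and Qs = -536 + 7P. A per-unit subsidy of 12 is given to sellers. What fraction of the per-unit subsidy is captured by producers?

Pre-subsidy: 1768 - 9P = -536 + 7P gives P* = 144, Q* = 472.
With the subsidy, sellers receive Ps = Pb + 12 for each unit, where Pb is the price buyers pay.
Supply in terms of Pb becomes Qs = -536 + 7(Pb + 12) = -452 + 7Pb. Setting this equal to demand: 1768 - 9Pb = -452 + 7Pb, so Pb = 138.75.
Sellers receive Ps = 138.75 + 12 = 150.75; Q' = 1768 − 9·138.75 = 519.25.
Buyers' price falls by P* − Pb = 144 − 138.75 = 5.25; sellers' price rises by Ps − P* = 150.75 − 144 = 6.75.
So producers capture 6.75/12 = 0.5625 of each unit of subsidy.

Producer share = 0.5625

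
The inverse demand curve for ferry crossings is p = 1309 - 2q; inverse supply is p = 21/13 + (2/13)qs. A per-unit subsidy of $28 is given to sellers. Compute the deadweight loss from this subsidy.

Deadweight loss = $182

Pre-subsidy: 1309 - 2q = 21/13 + (2/13)q gives q* = 607 and p* = 95.
With the subsidy, sellers receive ps = pb + 28 for each unit, where pb is the price buyers pay.
On the curves, pb = 1309 - 2q and ps = 21/13 + (2/13)q; the wedge ps − pb = 28 gives 21/13 + (2/13)q − (1309 - 2q) = 28, so q' = 620.
Then pb = 1309 − 2·620 = 69 and ps = 21/13 + (2/13)·620 = 97.
The subsidy expands output by 620 − 607 = 13 past the efficient level; on those units the gap between marginal cost and willingness to pay runs from 0 up to 28.
DWL = ½ × 28 × 13 = 182.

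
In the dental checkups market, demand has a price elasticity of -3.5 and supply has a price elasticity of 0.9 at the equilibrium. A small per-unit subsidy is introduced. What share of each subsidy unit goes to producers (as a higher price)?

For a small subsidy around the equilibrium, the benefit split depends on the relative slopes, which at a point are proportional to the elasticities.
Buyer share = εs/(εs + |εd|) = 0.9/(0.9 + 3.5) = 9/44; seller share = |εd|/(εs + |εd|) = 35/44.
So producers capture 35/44 of the subsidy.

Producer share = 35/44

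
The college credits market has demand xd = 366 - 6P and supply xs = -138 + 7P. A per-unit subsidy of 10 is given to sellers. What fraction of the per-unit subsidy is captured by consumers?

Pre-subsidy: 366 - 6P = -138 + 7P gives P* = 504/13, x* = 1734/13.
With the subsidy, sellers receive Ps = Pb + 10 for each unit, where Pb is the price buyers pay.
Supply in terms of Pb becomes xs = -138 + 7(Pb + 10) = -68 + 7Pb. Setting this equal to demand: 366 - 6Pb = -68 + 7Pb, so Pb = 434/13.
Sellers receive Ps = 434/13 + 10 = 564/13; x' = 366 − 6·(434/13) = 2154/13.
Buyers' price falls by P* − Pb = 504/13 − 434/13 = 70/13; sellers' price rises by Ps − P* = 564/13 − 504/13 = 60/13.
So consumers capture (70/13)/10 = 7/13 of each unit of subsidy.

Consumer share = 7/13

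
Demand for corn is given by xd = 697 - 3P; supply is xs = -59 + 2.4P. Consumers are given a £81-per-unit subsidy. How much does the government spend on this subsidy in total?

Pre-subsidy: 697 - 3P = -59 + 2.4P gives P* = 140, x* = 277.
With the rebate, buyers effectively pay Pb = Ps − 81, where Ps is the price sellers receive.
Demand in terms of Ps becomes xd = 697 − 3(Ps − 81) = 940 - 3Ps. Setting this equal to supply: 940 - 3Ps = -59 + 2.4Ps, so Ps = 185.
Buyers pay Pb = 185 − 81 = 104; x' = -59 + 2.4·185 = 385.
Government outlay = subsidy × quantity = 81 × 385 = 31185.

Government cost = £31185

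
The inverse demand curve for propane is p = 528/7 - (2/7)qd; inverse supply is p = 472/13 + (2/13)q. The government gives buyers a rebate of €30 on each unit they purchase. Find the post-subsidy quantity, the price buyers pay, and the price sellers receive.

Pre-subsidy: 528/7 - (2/7)q = 472/13 + (2/13)q gives q* = 89 and p* = 50.
With the rebate, buyers effectively pay pb = ps − 30, where ps is the price sellers receive.
On the curves, pb = 528/7 - (2/7)q and ps = 472/13 + (2/13)q; the wedge ps − pb = 30 gives 472/13 + (2/13)q − (528/7 - (2/7)q) = 30, so q' = 157.25.
Then pb = 528/7 − (2/7)·157.25 = 30.5 and ps = 472/13 + (2/13)·157.25 = 60.5.

q' = 157.25; buyers pay €30.5; sellers receive €60.5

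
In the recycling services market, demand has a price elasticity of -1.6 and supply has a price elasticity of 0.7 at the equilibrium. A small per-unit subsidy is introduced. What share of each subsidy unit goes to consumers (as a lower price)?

For a small subsidy around the equilibrium, the benefit split depends on the relative slopes, which at a point are proportional to the elasticities.
Buyer share = εs/(εs + |εd|) = 0.7/(0.7 + 1.6) = 7/23; seller share = |εd|/(εs + |εd|) = 16/23.

Consumer share = 7/23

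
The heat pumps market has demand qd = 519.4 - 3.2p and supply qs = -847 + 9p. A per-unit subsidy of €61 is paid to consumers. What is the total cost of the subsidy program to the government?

Pre-subsidy: 519.4 - 3.2p = -847 + 9p gives p* = 112, q* = 161.
With the rebate, buyers effectively pay pb = ps − 61, where ps is the price sellers receive.
Demand in terms of ps becomes qd = 519.4 − 3.2(ps − 61) = 714.6 - 3.2ps. Setting this equal to supply: 714.6 - 3.2ps = -847 + 9ps, so ps = 128.
Buyers pay pb = 128 − 61 = 67; q' = -847 + 9·128 = 305.
Government outlay = subsidy × quantity = 61 × 305 = 18605.

Government cost = €18605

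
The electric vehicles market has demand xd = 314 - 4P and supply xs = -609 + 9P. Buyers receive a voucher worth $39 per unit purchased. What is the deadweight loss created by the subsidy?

Pre-subsidy: 314 - 4P = -609 + 9P gives P* = 71, x* = 30.
With the rebate, buyers effectively pay Pb = Ps − 39, where Ps is the price sellers receive.
Demand in terms of Ps becomes xd = 314 − 4(Ps − 39) = 470 - 4Ps. Setting this equal to supply: 470 - 4Ps = -609 + 9Ps, so Ps = 83.
Buyers pay Pb = 83 − 39 = 44; x' = -609 + 9·83 = 138.
The subsidy expands output by 138 − 30 = 108 past the efficient level; on those units the gap between marginal cost and willingness to pay runs from 0 up to 39.
DWL = ½ × 39 × 108 = 2106.

Deadweight loss = $2106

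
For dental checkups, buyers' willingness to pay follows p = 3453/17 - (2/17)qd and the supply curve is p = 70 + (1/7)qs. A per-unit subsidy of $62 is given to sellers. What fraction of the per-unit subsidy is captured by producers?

Pre-subsidy: 3453/17 - (2/17)q = 70 + (1/7)q gives q* = 511 and p* = 143.
With the subsidy, sellers receive ps = pb + 62 for each unit, where pb is the price buyers pay.
On the curves, pb = 3453/17 - (2/17)q and ps = 70 + (1/7)q; the wedge ps − pb = 62 gives 70 + (1/7)q − (3453/17 - (2/17)q) = 62, so q' = 749.
Then pb = 3453/17 − (2/17)·749 = 115 and ps = 70 + (1/7)·749 = 177.
Buyers' price falls by p* − pb = 143 − 115 = 28; sellers' price rises by ps − p* = 177 − 143 = 34.
So producers capture 34/62 = 17/31 of each unit of subsidy.

Producer share = 17/31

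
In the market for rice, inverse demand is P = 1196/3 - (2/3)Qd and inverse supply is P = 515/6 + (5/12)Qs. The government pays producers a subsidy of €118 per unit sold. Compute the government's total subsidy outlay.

Pre-subsidy: 1196/3 - (2/3)Q = 515/6 + (5/12)Q gives Q* = 3754/13 and P* = 2680/13.
With the subsidy, sellers receive Ps = Pb + 118 for each unit, where Pb is the price buyers pay.
On the curves, Pb = 1196/3 - (2/3)Q and Ps = 515/6 + (5/12)Q; the wedge Ps − Pb = 118 gives 515/6 + (5/12)Q − (1196/3 - (2/3)Q) = 118, so Q' = 5170/13.
Then Pb = 1196/3 − (2/3)·(5170/13) = 1736/13 and Ps = 515/6 + (5/12)·(5170/13) = 3270/13.
Government outlay = subsidy × quantity = 118 × 5170/13 = 610060/13.

Government cost = 610060/13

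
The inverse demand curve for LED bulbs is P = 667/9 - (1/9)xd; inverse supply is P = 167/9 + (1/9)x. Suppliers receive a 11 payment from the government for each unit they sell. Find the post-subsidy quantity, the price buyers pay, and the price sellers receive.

x' = 299.5; buyers pay 245/6; sellers receive 311/6

Pre-subsidy: 667/9 - (1/9)x = 167/9 + (1/9)x gives x* = 250 and P* = 139/3.
With the subsidy, sellers receive Ps = Pb + 11 for each unit, where Pb is the price buyers pay.
On the curves, Pb = 667/9 - (1/9)x and Ps = 167/9 + (1/9)x; the wedge Ps − Pb = 11 gives 167/9 + (1/9)x − (667/9 - (1/9)x) = 11, so x' = 299.5.
Then Pb = 667/9 − (1/9)·299.5 = 245/6 and Ps = 167/9 + (1/9)·299.5 = 311/6.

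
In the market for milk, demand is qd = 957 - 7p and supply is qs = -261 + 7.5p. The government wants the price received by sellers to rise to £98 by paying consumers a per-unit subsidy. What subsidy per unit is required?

At a seller price of 98, quantity supplied is -261 + 7.5·98 = 474.
Buyers absorb 474 only when they pay pb with 957 − 7·pb = 474, i.e. pb = 69.
s = ps − pb = 98 − 69 = 29.

Required subsidy s = £29 per unit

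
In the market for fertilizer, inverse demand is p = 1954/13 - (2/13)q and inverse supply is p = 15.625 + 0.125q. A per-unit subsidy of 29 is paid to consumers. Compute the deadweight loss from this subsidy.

Deadweight loss = 1508

Pre-subsidy: 1954/13 - (2/13)q = 15.625 + 0.125q gives q* = 483 and p* = 76.
With the rebate, buyers effectively pay pb = ps − 29, where ps is the price sellers receive.
On the curves, pb = 1954/13 - (2/13)q and ps = 15.625 + 0.125q; the wedge ps − pb = 29 gives 15.625 + 0.125q − (1954/13 - (2/13)q) = 29, so q' = 587.
Then pb = 1954/13 − (2/13)·587 = 60 and ps = 15.625 + 0.125·587 = 89.
The subsidy expands output by 587 − 483 = 104 past the efficient level; on those units the gap between marginal cost and willingness to pay runs from 0 up to 29.
DWL = ½ × 29 × 104 = 1508.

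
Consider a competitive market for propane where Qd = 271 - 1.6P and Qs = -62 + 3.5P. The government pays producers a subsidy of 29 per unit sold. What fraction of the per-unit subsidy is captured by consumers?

Consumer share = 35/51

Pre-subsidy: 271 - 1.6P = -62 + 3.5P gives P* = 1110/17, Q* = 2831/17.
With the subsidy, sellers receive Ps = Pb + 29 for each unit, where Pb is the price buyers pay.
Supply in terms of Pb becomes Qs = -62 + 3.5(Pb + 29) = 39.5 + 3.5Pb. Setting this equal to demand: 271 - 1.6Pb = 39.5 + 3.5Pb, so Pb = 2315/51.
Sellers receive Ps = 2315/51 + 29 = 3794/51; Q' = 271 − 1.6·(2315/51) = 10117/51.
Buyers' price falls by P* − Pb = 1110/17 − 2315/51 = 1015/51; sellers' price rises by Ps − P* = 3794/51 − 1110/17 = 464/51.
So consumers capture (1015/51)/29 = 35/51 of each unit of subsidy.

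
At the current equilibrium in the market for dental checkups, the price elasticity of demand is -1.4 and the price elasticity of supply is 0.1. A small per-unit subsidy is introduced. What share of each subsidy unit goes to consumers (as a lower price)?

Consumer share = 1/15

For a small subsidy around the equilibrium, the benefit split depends on the relative slopes, which at a point are proportional to the elasticities.
Buyer share = εs/(εs + |εd|) = 0.1/(0.1 + 1.4) = 1/15; seller share = |εd|/(εs + |εd|) = 14/15.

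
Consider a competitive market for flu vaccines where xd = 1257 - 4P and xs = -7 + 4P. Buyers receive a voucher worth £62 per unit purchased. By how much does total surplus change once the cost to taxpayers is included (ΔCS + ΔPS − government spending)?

Net change in total surplus = -£3844

Pre-subsidy: 1257 - 4P = -7 + 4P gives P* = 158, x* = 625.
With the rebate, buyers effectively pay Pb = Ps − 62, where Ps is the price sellers receive.
Demand in terms of Ps becomes xd = 1257 − 4(Ps − 62) = 1505 - 4Ps. Setting this equal to supply: 1505 - 4Ps = -7 + 4Ps, so Ps = 189.
Buyers pay Pb = 189 − 62 = 127; x' = -7 + 4·189 = 749.
ΔCS = ½(625 + 749)(158 − 127) = 21297; ΔPS = ½(625 + 749)(189 − 158) = 21297.
Government spending = 62 × 749 = 46438.
Net change = 21297 + 21297 − 46438 = -3844. The loss equals the DWL triangle ½·62·124.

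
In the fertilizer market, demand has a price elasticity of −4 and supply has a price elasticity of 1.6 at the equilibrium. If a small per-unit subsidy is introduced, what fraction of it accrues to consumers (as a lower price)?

Consumer share = 2/7

For a small subsidy around the equilibrium, the benefit split depends on the relative slopes, which at a point are proportional to the elasticities.
Buyer share = εs/(εs + |εd|) = 1.6/(1.6 + 4) = 2/7; seller share = |εd|/(εs + |εd|) = 5/7.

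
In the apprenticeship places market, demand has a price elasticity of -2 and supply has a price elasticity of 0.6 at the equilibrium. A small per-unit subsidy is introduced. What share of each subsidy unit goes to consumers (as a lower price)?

Consumer share = 3/13

For a small subsidy around the equilibrium, the benefit split depends on the relative slopes, which at a point are proportional to the elasticities.
Buyer share = εs/(εs + |εd|) = 0.6/(0.6 + 2) = 3/13; seller share = |εd|/(εs + |εd|) = 10/13.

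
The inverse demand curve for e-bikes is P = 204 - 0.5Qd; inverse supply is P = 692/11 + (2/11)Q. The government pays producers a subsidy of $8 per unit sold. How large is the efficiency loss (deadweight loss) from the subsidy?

Deadweight loss = 704/15

Pre-subsidy: 204 - 0.5Q = 692/11 + (2/11)Q gives Q* = 3104/15 and P* = 1508/15.
With the subsidy, sellers receive Ps = Pb + 8 for each unit, where Pb is the price buyers pay.
On the curves, Pb = 204 - 0.5Q and Ps = 692/11 + (2/11)Q; the wedge Ps − Pb = 8 gives 692/11 + (2/11)Q − (204 - 0.5Q) = 8, so Q' = 656/3.
Then Pb = 204 − 0.5·(656/3) = 284/3 and Ps = 692/11 + (2/11)·(656/3) = 308/3.
The subsidy expands output by 656/3 − 3104/15 = 176/15 past the efficient level; on those units the gap between marginal cost and willingness to pay runs from 0 up to 8.
DWL = ½ × 8 × 176/15 = 704/15.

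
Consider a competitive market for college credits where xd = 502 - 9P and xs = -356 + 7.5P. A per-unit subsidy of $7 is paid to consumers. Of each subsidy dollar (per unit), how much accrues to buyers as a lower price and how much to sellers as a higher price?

Pre-subsidy: 502 - 9P = -356 + 7.5P gives P* = 52, x* = 34.
With the rebate, buyers effectively pay Pb = Ps − 7, where Ps is the price sellers receive.
Demand in terms of Ps becomes xd = 502 − 9(Ps − 7) = 565 - 9Ps. Setting this equal to supply: 565 - 9Ps = -356 + 7.5Ps, so Ps = 614/11.
Buyers pay Pb = 614/11 − 7 = 537/11; x' = -356 + 7.5·(614/11) = 689/11.
Buyers' price falls by P* − Pb = 52 − 537/11 = 35/11; sellers' price rises by Ps − P* = 614/11 − 52 = 42/11.

Buyers gain 35/11 per unit; sellers gain 42/11 per unit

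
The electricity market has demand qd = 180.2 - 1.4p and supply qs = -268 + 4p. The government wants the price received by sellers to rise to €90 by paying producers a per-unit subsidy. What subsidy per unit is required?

At a seller price of 90, quantity supplied is -268 + 4·90 = 92.
Buyers absorb 92 only when they pay pb with 180.2 − 1.4·pb = 92, i.e. pb = 63.
s = ps − pb = 90 − 63 = 27.

Required subsidy s = €27 per unit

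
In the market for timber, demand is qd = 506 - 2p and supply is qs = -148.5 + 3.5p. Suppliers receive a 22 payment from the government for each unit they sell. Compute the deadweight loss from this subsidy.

Deadweight loss = 308

Pre-subsidy: 506 - 2p = -148.5 + 3.5p gives p* = 119, q* = 268.
With the subsidy, sellers receive ps = pb + 22 for each unit, where pb is the price buyers pay.
Supply in terms of pb becomes qs = -148.5 + 3.5(pb + 22) = -71.5 + 3.5pb. Setting this equal to demand: 506 - 2pb = -71.5 + 3.5pb, so pb = 105.
Sellers receive ps = 105 + 22 = 127; q' = 506 − 2·105 = 296.
The subsidy expands output by 296 − 268 = 28 past the efficient level; on those units the gap between marginal cost and willingness to pay runs from 0 up to 22.
DWL = ½ × 22 × 28 = 308.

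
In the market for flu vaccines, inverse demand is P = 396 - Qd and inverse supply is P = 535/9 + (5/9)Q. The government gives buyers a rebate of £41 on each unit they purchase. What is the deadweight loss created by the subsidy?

Pre-subsidy: 396 - Q = 535/9 + (5/9)Q gives Q* = 3029/14 and P* = 2515/14.
With the rebate, buyers effectively pay Pb = Ps − 41, where Ps is the price sellers receive.
On the curves, Pb = 396 - Q and Ps = 535/9 + (5/9)Q; the wedge Ps − Pb = 41 gives 535/9 + (5/9)Q − (396 - Q) = 41, so Q' = 1699/7.
Then Pb = 396 − 1·(1699/7) = 1073/7 and Ps = 535/9 + (5/9)·(1699/7) = 1360/7.
The subsidy expands output by 1699/7 − 3029/14 = 369/14 past the efficient level; on those units the gap between marginal cost and willingness to pay runs from 0 up to 41.
DWL = ½ × 41 × 369/14 = 15129/28.

Deadweight loss = 15129/28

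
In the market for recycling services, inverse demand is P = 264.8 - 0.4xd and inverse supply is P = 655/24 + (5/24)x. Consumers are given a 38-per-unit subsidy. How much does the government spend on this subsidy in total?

Government cost = 1256318/73

Pre-subsidy: 264.8 - 0.4x = 655/24 + (5/24)x gives x* = 28501/73 and P* = 7930/73.
With the rebate, buyers effectively pay Pb = Ps − 38, where Ps is the price sellers receive.
On the curves, Pb = 264.8 - 0.4x and Ps = 655/24 + (5/24)x; the wedge Ps − Pb = 38 gives 655/24 + (5/24)x − (264.8 - 0.4x) = 38, so x' = 33061/73.
Then Pb = 264.8 − 0.4·(33061/73) = 6106/73 and Ps = 655/24 + (5/24)·(33061/73) = 8880/73.
Government outlay = subsidy × quantity = 38 × 33061/73 = 1256318/73.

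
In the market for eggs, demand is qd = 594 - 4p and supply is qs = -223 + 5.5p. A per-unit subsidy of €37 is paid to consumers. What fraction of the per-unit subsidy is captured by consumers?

Consumer share = 11/19

Pre-subsidy: 594 - 4p = -223 + 5.5p gives p* = 86, q* = 250.
With the rebate, buyers effectively pay pb = ps − 37, where ps is the price sellers receive.
Demand in terms of ps becomes qd = 594 − 4(ps − 37) = 742 - 4ps. Setting this equal to supply: 742 - 4ps = -223 + 5.5ps, so ps = 1930/19.
Buyers pay pb = 1930/19 − 37 = 1227/19; q' = -223 + 5.5·(1930/19) = 6378/19.
Buyers' price falls by p* − pb = 86 − 1227/19 = 407/19; sellers' price rises by ps − p* = 1930/19 − 86 = 296/19.
So consumers capture (407/19)/37 = 11/19 of each unit of subsidy.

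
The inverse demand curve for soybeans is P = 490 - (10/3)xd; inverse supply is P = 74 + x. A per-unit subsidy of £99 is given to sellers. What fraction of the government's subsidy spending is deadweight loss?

Pre-subsidy: 490 - (10/3)x = 74 + x gives x* = 96 and P* = 170.
With the subsidy, sellers receive Ps = Pb + 99 for each unit, where Pb is the price buyers pay.
On the curves, Pb = 490 - (10/3)x and Ps = 74 + x; the wedge Ps − Pb = 99 gives 74 + x − (490 - (10/3)x) = 99, so x' = 1545/13.
Then Pb = 490 − (10/3)·(1545/13) = 1220/13 and Ps = 74 + 1·(1545/13) = 2507/13.
ΔCS = ½(96 + 1545/13)(170 − 1220/13) = 1382535/169; ΔPS = ½(96 + 1545/13)(2507/13 − 170) = 829521/338.
Government spending = 99 × 1545/13 = 152955/13.
DWL = ½ × 99 × (1545/13 − 96) = 29403/26; fraction = (29403/26) / (152955/13) = 99/1030.

DWL / government spending = 99/1030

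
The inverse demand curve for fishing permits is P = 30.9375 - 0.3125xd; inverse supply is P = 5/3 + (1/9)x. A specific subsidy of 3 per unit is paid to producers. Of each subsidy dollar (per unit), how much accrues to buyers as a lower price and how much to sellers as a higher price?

Buyers gain 135/61 per unit; sellers gain 48/61 per unit

Pre-subsidy: 30.9375 - 0.3125x = 5/3 + (1/9)x gives x* = 4215/61 and P* = 570/61.
With the subsidy, sellers receive Ps = Pb + 3 for each unit, where Pb is the price buyers pay.
On the curves, Pb = 30.9375 - 0.3125x and Ps = 5/3 + (1/9)x; the wedge Ps − Pb = 3 gives 5/3 + (1/9)x − (30.9375 - 0.3125x) = 3, so x' = 4647/61.
Then Pb = 30.9375 − 0.3125·(4647/61) = 435/61 and Ps = 5/3 + (1/9)·(4647/61) = 618/61.
Buyers' price falls by P* − Pb = 570/61 − 435/61 = 135/61; sellers' price rises by Ps − P* = 618/61 − 570/61 = 48/61.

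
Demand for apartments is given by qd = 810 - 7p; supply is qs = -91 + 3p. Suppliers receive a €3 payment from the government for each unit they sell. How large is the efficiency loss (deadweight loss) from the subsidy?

Deadweight loss = €9.45

Pre-subsidy: 810 - 7p = -91 + 3p gives p* = 90.1, q* = 179.3.
With the subsidy, sellers receive ps = pb + 3 for each unit, where pb is the price buyers pay.
Supply in terms of pb becomes qs = -91 + 3(pb + 3) = -82 + 3pb. Setting this equal to demand: 810 - 7pb = -82 + 3pb, so pb = 89.2.
Sellers receive ps = 89.2 + 3 = 92.2; q' = 810 − 7·89.2 = 185.6.
The subsidy expands output by 185.6 − 179.3 = 6.3 past the efficient level; on those units the gap between marginal cost and willingness to pay runs from 0 up to 3.
DWL = ½ × 3 × 6.3 = 9.45.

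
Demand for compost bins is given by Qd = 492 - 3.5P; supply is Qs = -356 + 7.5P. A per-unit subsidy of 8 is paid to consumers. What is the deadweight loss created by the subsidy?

Pre-subsidy: 492 - 3.5P = -356 + 7.5P gives P* = 848/11, Q* = 2444/11.
With the rebate, buyers effectively pay Pb = Ps − 8, where Ps is the price sellers receive.
Demand in terms of Ps becomes Qd = 492 − 3.5(Ps − 8) = 520 - 3.5Ps. Setting this equal to supply: 520 - 3.5Ps = -356 + 7.5Ps, so Ps = 876/11.
Buyers pay Pb = 876/11 − 8 = 788/11; Q' = -356 + 7.5·(876/11) = 2654/11.
The subsidy expands output by 2654/11 − 2444/11 = 210/11 past the efficient level; on those units the gap between marginal cost and willingness to pay runs from 0 up to 8.
DWL = ½ × 8 × 210/11 = 840/11.

Deadweight loss = 840/11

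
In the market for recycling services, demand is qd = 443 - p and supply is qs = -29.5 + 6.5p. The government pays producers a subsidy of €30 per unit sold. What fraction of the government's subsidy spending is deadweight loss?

Pre-subsidy: 443 - p = -29.5 + 6.5p gives p* = 63, q* = 380.
With the subsidy, sellers receive ps = pb + 30 for each unit, where pb is the price buyers pay.
Supply in terms of pb becomes qs = -29.5 + 6.5(pb + 30) = 165.5 + 6.5pb. Setting this equal to demand: 443 - pb = 165.5 + 6.5pb, so pb = 37.
Sellers receive ps = 37 + 30 = 67; q' = 443 − 1·37 = 406.
ΔCS = ½(380 + 406)(63 − 37) = 10218; ΔPS = ½(380 + 406)(67 − 63) = 1572.
Government spending = 30 × 406 = 12180.
DWL = ½ × 30 × (406 − 380) = 390; fraction = 390 / 12180 = 13/406.

DWL / government spending = 13/406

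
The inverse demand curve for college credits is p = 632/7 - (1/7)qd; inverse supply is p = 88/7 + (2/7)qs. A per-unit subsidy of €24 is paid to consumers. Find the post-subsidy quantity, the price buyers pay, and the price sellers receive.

q' = 712/3; buyers pay 1184/21; sellers receive 1688/21

Pre-subsidy: 632/7 - (1/7)q = 88/7 + (2/7)q gives q* = 544/3 and p* = 1352/21.
With the rebate, buyers effectively pay pb = ps − 24, where ps is the price sellers receive.
On the curves, pb = 632/7 - (1/7)q and ps = 88/7 + (2/7)q; the wedge ps − pb = 24 gives 88/7 + (2/7)q − (632/7 - (1/7)q) = 24, so q' = 712/3.
Then pb = 632/7 − (1/7)·(712/3) = 1184/21 and ps = 88/7 + (2/7)·(712/3) = 1688/21.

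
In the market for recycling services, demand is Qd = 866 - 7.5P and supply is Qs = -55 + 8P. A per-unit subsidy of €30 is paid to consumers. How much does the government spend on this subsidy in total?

Pre-subsidy: 866 - 7.5P = -55 + 8P gives P* = 1842/31, Q* = 13031/31.
With the rebate, buyers effectively pay Pb = Ps − 30, where Ps is the price sellers receive.
Demand in terms of Ps becomes Qd = 866 − 7.5(Ps − 30) = 1091 - 7.5Ps. Setting this equal to supply: 1091 - 7.5Ps = -55 + 8Ps, so Ps = 2292/31.
Buyers pay Pb = 2292/31 − 30 = 1362/31; Q' = -55 + 8·(2292/31) = 16631/31.
Government outlay = subsidy × quantity = 30 × 16631/31 = 498930/31.

Government cost = 498930/31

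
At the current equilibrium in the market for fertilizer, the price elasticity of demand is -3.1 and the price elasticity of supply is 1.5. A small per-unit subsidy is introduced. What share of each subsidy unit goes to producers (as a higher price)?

Producer share = 31/46

For a small subsidy around the equilibrium, the benefit split depends on the relative slopes, which at a point are proportional to the elasticities.
Buyer share = εs/(εs + |εd|) = 1.5/(1.5 + 3.1) = 15/46; seller share = |εd|/(εs + |εd|) = 31/46.
So producers capture 31/46 of the subsidy.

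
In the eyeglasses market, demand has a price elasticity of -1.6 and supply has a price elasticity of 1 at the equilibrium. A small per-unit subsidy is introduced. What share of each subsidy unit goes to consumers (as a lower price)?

For a small subsidy around the equilibrium, the benefit split depends on the relative slopes, which at a point are proportional to the elasticities.
Buyer share = εs/(εs + |εd|) = 1/(1 + 1.6) = 5/13; seller share = |εd|/(εs + |εd|) = 8/13.

Consumer share = 5/13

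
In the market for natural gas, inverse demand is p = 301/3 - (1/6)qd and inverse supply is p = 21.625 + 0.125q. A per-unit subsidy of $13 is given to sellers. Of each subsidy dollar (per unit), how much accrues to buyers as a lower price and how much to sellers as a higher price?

Pre-subsidy: 301/3 - (1/6)q = 21.625 + 0.125q gives q* = 1889/7 and p* = 775/14.
With the subsidy, sellers receive ps = pb + 13 for each unit, where pb is the price buyers pay.
On the curves, pb = 301/3 - (1/6)q and ps = 21.625 + 0.125q; the wedge ps − pb = 13 gives 21.625 + 0.125q − (301/3 - (1/6)q) = 13, so q' = 2201/7.
Then pb = 301/3 − (1/6)·(2201/7) = 671/14 and ps = 21.625 + 0.125·(2201/7) = 853/14.
Buyers' price falls by p* − pb = 775/14 − 671/14 = 52/7; sellers' price rises by ps − p* = 853/14 − 775/14 = 39/7.

Buyers gain 52/7 per unit; sellers gain 39/7 per unit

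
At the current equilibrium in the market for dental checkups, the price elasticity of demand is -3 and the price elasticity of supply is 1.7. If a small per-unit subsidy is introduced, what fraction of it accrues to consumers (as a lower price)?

For a small subsidy around the equilibrium, the benefit split depends on the relative slopes, which at a point are proportional to the elasticities.
Buyer share = εs/(εs + |εd|) = 1.7/(1.7 + 3) = 17/47; seller share = |εd|/(εs + |εd|) = 30/47.

Consumer share = 17/47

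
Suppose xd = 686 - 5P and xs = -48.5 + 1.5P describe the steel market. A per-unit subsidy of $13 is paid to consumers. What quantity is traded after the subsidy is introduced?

x' = 136

Pre-subsidy: 686 - 5P = -48.5 + 1.5P gives P* = 113, x* = 121.
With the rebate, buyers effectively pay Pb = Ps − 13, where Ps is the price sellers receive.
Demand in terms of Ps becomes xd = 686 − 5(Ps − 13) = 751 - 5Ps. Setting this equal to supply: 751 - 5Ps = -48.5 + 1.5Ps, so Ps = 123.
Buyers pay Pb = 123 − 13 = 110; x' = -48.5 + 1.5·123 = 136.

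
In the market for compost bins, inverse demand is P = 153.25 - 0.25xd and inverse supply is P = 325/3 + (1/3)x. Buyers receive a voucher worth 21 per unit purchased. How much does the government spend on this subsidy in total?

Pre-subsidy: 153.25 - 0.25x = 325/3 + (1/3)x gives x* = 77 and P* = 134.
With the rebate, buyers effectively pay Pb = Ps − 21, where Ps is the price sellers receive.
On the curves, Pb = 153.25 - 0.25x and Ps = 325/3 + (1/3)x; the wedge Ps − Pb = 21 gives 325/3 + (1/3)x − (153.25 - 0.25x) = 21, so x' = 113.
Then Pb = 153.25 − 0.25·113 = 125 and Ps = 325/3 + (1/3)·113 = 146.
Government outlay = subsidy × quantity = 21 × 113 = 2373.

Government cost = 2373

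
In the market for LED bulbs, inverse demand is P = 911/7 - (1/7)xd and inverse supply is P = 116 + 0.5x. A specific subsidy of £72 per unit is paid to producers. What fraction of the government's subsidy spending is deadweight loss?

DWL / government spending = 28/67

Pre-subsidy: 911/7 - (1/7)x = 116 + 0.5x gives x* = 22 and P* = 127.
With the subsidy, sellers receive Ps = Pb + 72 for each unit, where Pb is the price buyers pay.
On the curves, Pb = 911/7 - (1/7)x and Ps = 116 + 0.5x; the wedge Ps − Pb = 72 gives 116 + 0.5x − (911/7 - (1/7)x) = 72, so x' = 134.
Then Pb = 911/7 − (1/7)·134 = 111 and Ps = 116 + 0.5·134 = 183.
ΔCS = ½(22 + 134)(127 − 111) = 1248; ΔPS = ½(22 + 134)(183 − 127) = 4368.
Government spending = 72 × 134 = 9648.
DWL = ½ × 72 × (134 − 22) = 4032; fraction = 4032 / 9648 = 28/67.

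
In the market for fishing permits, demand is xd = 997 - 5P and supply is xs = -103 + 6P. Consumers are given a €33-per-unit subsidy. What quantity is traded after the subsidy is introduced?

Pre-subsidy: 997 - 5P = -103 + 6P gives P* = 100, x* = 497.
With the rebate, buyers effectively pay Pb = Ps − 33, where Ps is the price sellers receive.
Demand in terms of Ps becomes xd = 997 − 5(Ps − 33) = 1162 - 5Ps. Setting this equal to supply: 1162 - 5Ps = -103 + 6Ps, so Ps = 115.
Buyers pay Pb = 115 − 33 = 82; x' = -103 + 6·115 = 587.

x' = 587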